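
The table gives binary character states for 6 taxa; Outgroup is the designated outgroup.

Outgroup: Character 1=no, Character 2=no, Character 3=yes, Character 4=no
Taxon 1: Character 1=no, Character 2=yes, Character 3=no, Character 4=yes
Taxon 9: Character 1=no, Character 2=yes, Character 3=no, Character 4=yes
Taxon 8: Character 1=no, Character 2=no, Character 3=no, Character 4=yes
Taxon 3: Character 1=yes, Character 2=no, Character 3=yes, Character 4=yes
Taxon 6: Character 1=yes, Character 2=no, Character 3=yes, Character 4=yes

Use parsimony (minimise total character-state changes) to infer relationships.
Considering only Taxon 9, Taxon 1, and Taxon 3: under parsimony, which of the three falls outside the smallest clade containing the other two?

Taxon 3

Character polarity is set by the outgroup: the derived state is whichever differs from the outgroup's state, so for Character 3 the derived state is 'no', and for the remaining characters it is 'yes'.
Only Taxon 3 and Taxon 6 show the derived state 'yes' for Character 1, supporting them as a clade.
Only Taxon 1 and Taxon 9 show the derived state 'yes' for Character 2, supporting them as a clade.
Only Taxon 1, Taxon 8, and Taxon 9 show the derived state 'no' for Character 3, supporting them as a clade.
Character 4 (derived state 'yes') is shared by all ingroup taxa — unites the whole ingroup.
Most parsimonious ingroup topology: (((Taxon 1,Taxon 9),Taxon 8),(Taxon 3,Taxon 6)).
Taxon 1 and Taxon 9 share a more recent common ancestor with each other than either does with Taxon 3, so Taxon 3 is the least closely related of the three.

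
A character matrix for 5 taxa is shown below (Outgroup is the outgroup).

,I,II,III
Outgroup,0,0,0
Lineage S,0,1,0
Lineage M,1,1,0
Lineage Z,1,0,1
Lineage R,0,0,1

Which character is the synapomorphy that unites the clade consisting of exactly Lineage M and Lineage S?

II

The outgroup has state '0' for every character, so '1' is the derived state throughout.
I groups Lineage M and Lineage Z, which is incompatible with the clades supported by the remaining characters; treating it as convergent (homoplasy) costs fewer steps than any alternative tree.
II (derived state '1') is shared by Lineage M and Lineage S — a synapomorphy uniting that clade.
III (derived state '1') is shared by Lineage R and Lineage Z — a synapomorphy uniting that clade.
Most parsimonious ingroup topology: ((Lineage S,Lineage M),(Lineage Z,Lineage R)).
The clade {Lineage M, Lineage S} is supported by II: its derived state '1' occurs in exactly those taxa and in no other taxon (including the outgroup).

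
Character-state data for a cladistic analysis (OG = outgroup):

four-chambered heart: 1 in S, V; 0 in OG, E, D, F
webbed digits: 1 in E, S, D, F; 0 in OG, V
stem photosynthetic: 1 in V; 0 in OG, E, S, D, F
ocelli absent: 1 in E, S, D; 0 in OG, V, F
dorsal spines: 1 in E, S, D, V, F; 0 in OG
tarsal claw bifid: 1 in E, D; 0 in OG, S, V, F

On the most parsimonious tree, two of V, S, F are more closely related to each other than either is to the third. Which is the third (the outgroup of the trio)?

The outgroup has state '0' for every character, so '1' is the derived state throughout.
four-chambered heart (state '1') occurs in S and V but conflicts with the nesting implied by the other characters — most parsimoniously interpreted as homoplasy.
Only D, E, F, and S show the derived state '1' for webbed digits, supporting them as a clade.
stem photosynthetic (derived state '1') is unique to V (autapomorphy; uninformative for grouping).
ocelli absent: derived state '1' in D, E, and S only — synapomorphy for {D, E, S}.
dorsal spines (derived state '1') is shared by all ingroup taxa — unites the whole ingroup.
tarsal claw bifid: derived state '1' in D and E only — synapomorphy for {D, E}.
Most parsimonious ingroup topology: ((((E,D),S),F),V).
F and S share a more recent common ancestor with each other than either does with V, so V is the least closely related of the three.

V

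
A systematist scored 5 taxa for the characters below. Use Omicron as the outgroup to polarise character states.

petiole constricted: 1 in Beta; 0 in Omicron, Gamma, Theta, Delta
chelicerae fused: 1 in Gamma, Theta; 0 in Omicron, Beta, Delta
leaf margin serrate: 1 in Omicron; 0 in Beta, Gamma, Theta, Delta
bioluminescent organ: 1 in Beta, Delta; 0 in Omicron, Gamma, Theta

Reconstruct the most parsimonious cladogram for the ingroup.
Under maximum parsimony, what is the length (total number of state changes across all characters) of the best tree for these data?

4

Character polarity is set by the outgroup: the derived state is whichever differs from the outgroup's state, so for leaf margin serrate the derived state is '0', and for the remaining characters it is '1'.
petiole constricted: derived state '1' in Beta only — an autapomorphy, so it tells us nothing about relationships among taxa.
Only Gamma and Theta show the derived state '1' for chelicerae fused, supporting them as a clade.
leaf margin serrate (derived state '0') is shared by all ingroup taxa — unites the whole ingroup.
bioluminescent organ (derived state '1') is shared by Beta and Delta — a synapomorphy uniting that clade.
Most parsimonious ingroup topology: ((Beta,Delta),(Gamma,Theta)).
Changes per character on this tree: petiole constricted: 1; chelicerae fused: 1; leaf margin serrate: 1; bioluminescent organ: 1.
Total = 4.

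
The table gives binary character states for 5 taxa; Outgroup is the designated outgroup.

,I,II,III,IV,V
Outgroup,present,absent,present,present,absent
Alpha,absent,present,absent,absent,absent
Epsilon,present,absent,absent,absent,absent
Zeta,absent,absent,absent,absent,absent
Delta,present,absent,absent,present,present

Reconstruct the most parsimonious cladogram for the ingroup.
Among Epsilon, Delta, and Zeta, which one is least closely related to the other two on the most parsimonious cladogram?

Delta

Character polarity is set by the outgroup: the derived state is whichever differs from the outgroup's state, so for I, III, IV the derived state is 'absent', and for the remaining characters it is 'present'.
Only Alpha and Zeta show the derived state 'absent' for I, supporting them as a clade.
II (derived state 'present') is unique to Alpha (autapomorphy; uninformative for grouping).
All ingroup taxa share the derived state 'absent' for III; it defines the ingroup but does not resolve relationships within it.
IV: derived state 'absent' in Alpha, Epsilon, and Zeta only — synapomorphy for {Alpha, Epsilon, Zeta}.
V (derived state 'present') is unique to Delta (autapomorphy; uninformative for grouping).
Most parsimonious ingroup topology: (((Alpha,Zeta),Epsilon),Delta).
Epsilon and Zeta share a more recent common ancestor with each other than either does with Delta, so Delta is the least closely related of the three.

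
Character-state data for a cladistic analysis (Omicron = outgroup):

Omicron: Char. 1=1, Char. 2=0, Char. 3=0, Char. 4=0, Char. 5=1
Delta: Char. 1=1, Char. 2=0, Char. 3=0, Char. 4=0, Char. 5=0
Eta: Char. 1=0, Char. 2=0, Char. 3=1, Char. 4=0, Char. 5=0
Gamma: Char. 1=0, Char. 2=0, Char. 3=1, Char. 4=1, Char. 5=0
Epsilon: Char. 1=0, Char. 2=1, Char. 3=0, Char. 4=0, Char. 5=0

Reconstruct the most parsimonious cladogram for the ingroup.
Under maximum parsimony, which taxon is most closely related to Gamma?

Eta

Character polarity is set by the outgroup: the derived state is whichever differs from the outgroup's state, so for Char. 1, Char. 5 the derived state is '0', and for the remaining characters it is '1'.
Char. 1 (derived state '0') is shared by Epsilon, Eta, and Gamma — a synapomorphy uniting that clade.
Char. 2 (derived state '1') is unique to Epsilon (autapomorphy; uninformative for grouping).
Char. 3 (derived state '1') is shared by Eta and Gamma — a synapomorphy uniting that clade.
Char. 4 (derived state '1') is unique to Gamma (autapomorphy; uninformative for grouping).
All ingroup taxa share the derived state '0' for Char. 5; it defines the ingroup but does not resolve relationships within it.
Most parsimonious ingroup topology: (Delta,((Eta,Gamma),Epsilon)).
Gamma and Eta form a cherry on this tree, so they are sister taxa.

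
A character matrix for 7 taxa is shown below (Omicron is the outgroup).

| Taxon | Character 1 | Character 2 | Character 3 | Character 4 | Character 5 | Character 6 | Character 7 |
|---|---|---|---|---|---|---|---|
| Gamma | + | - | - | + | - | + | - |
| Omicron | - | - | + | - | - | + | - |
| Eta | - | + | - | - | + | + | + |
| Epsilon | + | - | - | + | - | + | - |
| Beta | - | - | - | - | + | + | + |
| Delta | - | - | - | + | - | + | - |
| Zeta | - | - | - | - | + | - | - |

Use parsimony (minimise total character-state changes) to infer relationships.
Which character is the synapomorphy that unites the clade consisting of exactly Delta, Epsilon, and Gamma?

Character 4

Character polarity is set by the outgroup: the derived state is whichever differs from the outgroup's state, so for Character 3, Character 6 the derived state is '-', and for the remaining characters it is '+'.
Character 1 (derived state '+') is shared by Epsilon and Gamma — a synapomorphy uniting that clade.
Character 2 (derived state '+') is unique to Eta (autapomorphy; uninformative for grouping).
All ingroup taxa share the derived state '-' for Character 3; it defines the ingroup but does not resolve relationships within it.
Only Delta, Epsilon, and Gamma show the derived state '+' for Character 4, supporting them as a clade.
Character 5: derived state '+' in Beta, Eta, and Zeta only — synapomorphy for {Beta, Eta, Zeta}.
Character 6: derived state '-' in Zeta only — an autapomorphy, so it tells us nothing about relationships among taxa.
Character 7: derived state '+' in Beta and Eta only — synapomorphy for {Beta, Eta}.
Most parsimonious ingroup topology: ((Zeta,(Beta,Eta)),((Gamma,Epsilon),Delta)).
The clade {Delta, Epsilon, Gamma} is supported by Character 4: its derived state '+' occurs in exactly those taxa and in no other taxon (including the outgroup).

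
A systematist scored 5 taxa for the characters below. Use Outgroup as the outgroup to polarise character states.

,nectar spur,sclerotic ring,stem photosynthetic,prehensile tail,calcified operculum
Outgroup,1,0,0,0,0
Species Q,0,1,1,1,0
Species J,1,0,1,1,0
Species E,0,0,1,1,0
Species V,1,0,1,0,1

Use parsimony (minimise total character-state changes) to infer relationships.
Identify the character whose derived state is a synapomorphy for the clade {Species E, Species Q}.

Character polarity is set by the outgroup: the derived state is whichever differs from the outgroup's state, so for nectar spur the derived state is '0', and for the remaining characters it is '1'.
nectar spur (derived state '0') is shared by Species E and Species Q — a synapomorphy uniting that clade.
sclerotic ring (derived state '1') is unique to Species Q (autapomorphy; uninformative for grouping).
All ingroup taxa share the derived state '1' for stem photosynthetic; it defines the ingroup but does not resolve relationships within it.
Only Species E, Species J, and Species Q show the derived state '1' for prehensile tail, supporting them as a clade.
calcified operculum: derived state '1' in Species V only — an autapomorphy, so it tells us nothing about relationships among taxa.
Most parsimonious ingroup topology: (((Species Q,Species E),Species J),Species V).
The clade {Species E, Species Q} is supported by nectar spur: its derived state '0' occurs in exactly those taxa and in no other taxon (including the outgroup).

nectar spur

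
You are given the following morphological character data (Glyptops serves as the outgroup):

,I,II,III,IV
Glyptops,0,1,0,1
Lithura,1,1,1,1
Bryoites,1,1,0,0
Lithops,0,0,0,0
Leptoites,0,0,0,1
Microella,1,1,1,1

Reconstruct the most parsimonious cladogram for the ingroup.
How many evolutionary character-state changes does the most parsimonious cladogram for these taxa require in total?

Character polarity is set by the outgroup: the derived state is whichever differs from the outgroup's state, so for II, IV the derived state is '0', and for the remaining characters it is '1'.
I (derived state '1') is shared by Bryoites, Lithura, and Microella — a synapomorphy uniting that clade.
II (derived state '0') is shared by Leptoites and Lithops — a synapomorphy uniting that clade.
Only Lithura and Microella show the derived state '1' for III, supporting them as a clade.
IV (state '0') occurs in Bryoites and Lithops but conflicts with the nesting implied by the other characters — most parsimoniously interpreted as homoplasy.
Most parsimonious ingroup topology: (((Lithura,Microella),Bryoites),(Lithops,Leptoites)).
Changes per character on this tree: I: 1; II: 1; III: 1; IV: 2.
Total = 5.

5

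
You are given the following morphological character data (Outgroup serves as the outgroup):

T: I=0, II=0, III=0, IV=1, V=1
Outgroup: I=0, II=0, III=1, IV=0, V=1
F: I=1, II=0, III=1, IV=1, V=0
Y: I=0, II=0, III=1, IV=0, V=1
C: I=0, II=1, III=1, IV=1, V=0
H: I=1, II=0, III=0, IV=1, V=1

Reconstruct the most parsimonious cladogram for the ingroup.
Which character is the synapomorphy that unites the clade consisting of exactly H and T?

III

Character polarity is set by the outgroup: the derived state is whichever differs from the outgroup's state, so for III, V the derived state is '0', and for the remaining characters it is '1'.
I groups F and H, which is incompatible with the clades supported by the remaining characters; treating it as convergent (homoplasy) costs fewer steps than any alternative tree.
II: derived state '1' in C only — an autapomorphy, so it tells us nothing about relationships among taxa.
III (derived state '0') is shared by H and T — a synapomorphy uniting that clade.
IV (derived state '1') is shared by C, F, H, and T — a synapomorphy uniting that clade.
Only C and F show the derived state '0' for V, supporting them as a clade.
Most parsimonious ingroup topology: (((F,C),(T,H)),Y).
The clade {H, T} is supported by III: its derived state '0' occurs in exactly those taxa and in no other taxon (including the outgroup).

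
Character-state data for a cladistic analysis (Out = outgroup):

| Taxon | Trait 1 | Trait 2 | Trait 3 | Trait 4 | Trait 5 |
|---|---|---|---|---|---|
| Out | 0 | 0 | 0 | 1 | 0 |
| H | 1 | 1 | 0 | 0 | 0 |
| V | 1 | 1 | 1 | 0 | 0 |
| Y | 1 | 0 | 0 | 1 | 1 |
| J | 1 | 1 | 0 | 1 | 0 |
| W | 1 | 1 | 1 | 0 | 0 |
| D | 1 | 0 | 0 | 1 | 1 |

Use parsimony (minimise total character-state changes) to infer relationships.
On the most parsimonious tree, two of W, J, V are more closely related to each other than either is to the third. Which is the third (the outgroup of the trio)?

J

Character polarity is set by the outgroup: the derived state is whichever differs from the outgroup's state, so for Trait 4 the derived state is '0', and for the remaining characters it is '1'.
Trait 1 (derived state '1') is shared by all ingroup taxa — unites the whole ingroup.
Trait 2 (derived state '1') is shared by H, J, V, and W — a synapomorphy uniting that clade.
Only V and W show the derived state '1' for Trait 3, supporting them as a clade.
Trait 4 (derived state '0') is shared by H, V, and W — a synapomorphy uniting that clade.
Only D and Y show the derived state '1' for Trait 5, supporting them as a clade.
Most parsimonious ingroup topology: (((H,(V,W)),J),(Y,D)).
W and V share a more recent common ancestor with each other than either does with J, so J is the least closely related of the three.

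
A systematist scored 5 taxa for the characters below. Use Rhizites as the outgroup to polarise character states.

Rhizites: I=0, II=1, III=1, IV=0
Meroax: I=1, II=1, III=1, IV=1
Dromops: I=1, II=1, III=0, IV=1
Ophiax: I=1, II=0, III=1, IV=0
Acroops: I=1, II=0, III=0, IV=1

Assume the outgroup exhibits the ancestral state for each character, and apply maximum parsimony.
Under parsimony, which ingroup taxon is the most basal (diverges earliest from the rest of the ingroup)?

Ophiax

Character polarity is set by the outgroup: the derived state is whichever differs from the outgroup's state, so for II, III the derived state is '0', and for the remaining characters it is '1'.
I (derived state '1') is shared by all ingroup taxa — unites the whole ingroup.
II groups Acroops and Ophiax, which is incompatible with the clades supported by the remaining characters; treating it as convergent (homoplasy) costs fewer steps than any alternative tree.
Only Acroops and Dromops show the derived state '0' for III, supporting them as a clade.
Only Acroops, Dromops, and Meroax show the derived state '1' for IV, supporting them as a clade.
Most parsimonious ingroup topology: ((Meroax,(Dromops,Acroops)),Ophiax).
Ophiax is sister to the clade containing all other ingroup taxa, so it is the earliest-diverging (most basal) ingroup lineage.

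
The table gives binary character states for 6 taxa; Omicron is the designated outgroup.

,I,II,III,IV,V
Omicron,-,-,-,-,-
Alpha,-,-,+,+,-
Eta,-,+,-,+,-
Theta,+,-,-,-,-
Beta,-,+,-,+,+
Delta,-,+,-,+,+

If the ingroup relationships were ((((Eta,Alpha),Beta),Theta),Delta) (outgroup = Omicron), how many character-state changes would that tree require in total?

9

Map each character onto ((((Eta,Alpha),Beta),Theta),Delta) (rooted by Omicron) and count the minimum state changes it requires (Fitch parsimony):
I: 1; II: 3; III: 1; IV: 2; V: 2.
Total tree length = 9.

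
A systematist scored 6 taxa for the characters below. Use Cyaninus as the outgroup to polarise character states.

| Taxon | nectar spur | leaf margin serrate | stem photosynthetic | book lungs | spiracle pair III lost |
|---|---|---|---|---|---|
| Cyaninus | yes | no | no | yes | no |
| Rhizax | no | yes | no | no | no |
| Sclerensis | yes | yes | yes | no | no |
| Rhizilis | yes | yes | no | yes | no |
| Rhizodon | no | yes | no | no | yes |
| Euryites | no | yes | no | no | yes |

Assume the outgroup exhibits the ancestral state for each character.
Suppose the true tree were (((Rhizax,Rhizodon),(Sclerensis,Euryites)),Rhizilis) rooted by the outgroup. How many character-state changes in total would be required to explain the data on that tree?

7

Map each character onto (((Rhizax,Rhizodon),(Sclerensis,Euryites)),Rhizilis) (rooted by Cyaninus) and count the minimum state changes it requires (Fitch parsimony):
nectar spur: 2; leaf margin serrate: 1; stem photosynthetic: 1; book lungs: 1; spiracle pair III lost: 2.
Total tree length = 7.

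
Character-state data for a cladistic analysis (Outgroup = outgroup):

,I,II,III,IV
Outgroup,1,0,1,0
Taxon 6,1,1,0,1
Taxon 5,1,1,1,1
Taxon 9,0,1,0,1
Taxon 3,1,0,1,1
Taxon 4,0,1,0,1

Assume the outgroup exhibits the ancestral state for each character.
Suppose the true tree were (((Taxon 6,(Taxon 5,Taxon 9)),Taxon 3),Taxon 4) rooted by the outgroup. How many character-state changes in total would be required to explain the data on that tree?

Map each character onto (((Taxon 6,(Taxon 5,Taxon 9)),Taxon 3),Taxon 4) (rooted by Outgroup) and count the minimum state changes it requires (Fitch parsimony):
I: 2; II: 2; III: 3; IV: 1.
Total tree length = 8.

8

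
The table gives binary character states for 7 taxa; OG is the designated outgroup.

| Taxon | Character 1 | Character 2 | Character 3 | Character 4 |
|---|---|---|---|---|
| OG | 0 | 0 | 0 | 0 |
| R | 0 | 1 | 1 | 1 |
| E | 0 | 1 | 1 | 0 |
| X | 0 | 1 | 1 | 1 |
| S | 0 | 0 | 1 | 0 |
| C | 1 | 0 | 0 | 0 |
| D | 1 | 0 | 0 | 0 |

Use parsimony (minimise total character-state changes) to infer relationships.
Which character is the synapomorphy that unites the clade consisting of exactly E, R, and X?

Character 2

The outgroup has state '0' for every character, so '1' is the derived state throughout.
Only C and D show the derived state '1' for Character 1, supporting them as a clade.
Character 2 (derived state '1') is shared by E, R, and X — a synapomorphy uniting that clade.
Only E, R, S, and X show the derived state '1' for Character 3, supporting them as a clade.
Character 4 (derived state '1') is shared by R and X — a synapomorphy uniting that clade.
Most parsimonious ingroup topology: ((((R,X),E),S),(C,D)).
The clade {E, R, X} is supported by Character 2: its derived state '1' occurs in exactly those taxa and in no other taxon (including the outgroup).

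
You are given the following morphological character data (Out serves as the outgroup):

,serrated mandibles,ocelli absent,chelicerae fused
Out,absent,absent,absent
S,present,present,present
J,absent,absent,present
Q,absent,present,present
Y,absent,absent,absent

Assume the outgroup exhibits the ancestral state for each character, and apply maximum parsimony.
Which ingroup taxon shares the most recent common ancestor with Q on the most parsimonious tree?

The outgroup has state 'absent' for every character, so 'present' is the derived state throughout.
serrated mandibles (derived state 'present') is unique to S (autapomorphy; uninformative for grouping).
ocelli absent (derived state 'present') is shared by Q and S — a synapomorphy uniting that clade.
chelicerae fused (derived state 'present') is shared by J, Q, and S — a synapomorphy uniting that clade.
Most parsimonious ingroup topology: (((S,Q),J),Y).
Q and S form a cherry on this tree, so they are sister taxa.

S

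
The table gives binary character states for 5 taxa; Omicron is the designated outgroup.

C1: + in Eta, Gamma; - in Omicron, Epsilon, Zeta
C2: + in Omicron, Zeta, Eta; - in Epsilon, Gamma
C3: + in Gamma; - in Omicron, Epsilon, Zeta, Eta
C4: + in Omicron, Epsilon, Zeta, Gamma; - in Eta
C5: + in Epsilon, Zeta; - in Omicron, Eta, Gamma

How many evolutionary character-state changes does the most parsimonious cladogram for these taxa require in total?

6

Character polarity is set by the outgroup: the derived state is whichever differs from the outgroup's state, so for C2, C4 the derived state is '-', and for the remaining characters it is '+'.
Only Eta and Gamma show the derived state '+' for C1, supporting them as a clade.
C2 (state '-') occurs in Epsilon and Gamma but conflicts with the nesting implied by the other characters — most parsimoniously interpreted as homoplasy.
C3: derived state '+' in Gamma only — an autapomorphy, so it tells us nothing about relationships among taxa.
C4 (derived state '-') is unique to Eta (autapomorphy; uninformative for grouping).
C5: derived state '+' in Epsilon and Zeta only — synapomorphy for {Epsilon, Zeta}.
Most parsimonious ingroup topology: ((Gamma,Eta),(Epsilon,Zeta)).
Changes per character on this tree: C1: 1; C2: 2; C3: 1; C4: 1; C5: 1.
Total = 6.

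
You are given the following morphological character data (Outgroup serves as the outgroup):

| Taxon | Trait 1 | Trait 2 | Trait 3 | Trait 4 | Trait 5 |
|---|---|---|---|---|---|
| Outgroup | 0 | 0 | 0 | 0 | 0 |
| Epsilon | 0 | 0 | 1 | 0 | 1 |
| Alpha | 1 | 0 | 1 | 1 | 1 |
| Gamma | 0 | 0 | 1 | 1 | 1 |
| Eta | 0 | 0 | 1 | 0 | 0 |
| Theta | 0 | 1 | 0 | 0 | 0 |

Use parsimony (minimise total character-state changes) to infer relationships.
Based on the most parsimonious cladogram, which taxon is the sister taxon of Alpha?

Gamma

The outgroup has state '0' for every character, so '1' is the derived state throughout.
Trait 1 (derived state '1') is unique to Alpha (autapomorphy; uninformative for grouping).
Trait 2: derived state '1' in Theta only — an autapomorphy, so it tells us nothing about relationships among taxa.
Trait 3: derived state '1' in Alpha, Epsilon, Eta, and Gamma only — synapomorphy for {Alpha, Epsilon, Eta, Gamma}.
Trait 4 (derived state '1') is shared by Alpha and Gamma — a synapomorphy uniting that clade.
Trait 5 (derived state '1') is shared by Alpha, Epsilon, and Gamma — a synapomorphy uniting that clade.
Most parsimonious ingroup topology: (((Epsilon,(Alpha,Gamma)),Eta),Theta).
Alpha and Gamma form a cherry on this tree, so they are sister taxa.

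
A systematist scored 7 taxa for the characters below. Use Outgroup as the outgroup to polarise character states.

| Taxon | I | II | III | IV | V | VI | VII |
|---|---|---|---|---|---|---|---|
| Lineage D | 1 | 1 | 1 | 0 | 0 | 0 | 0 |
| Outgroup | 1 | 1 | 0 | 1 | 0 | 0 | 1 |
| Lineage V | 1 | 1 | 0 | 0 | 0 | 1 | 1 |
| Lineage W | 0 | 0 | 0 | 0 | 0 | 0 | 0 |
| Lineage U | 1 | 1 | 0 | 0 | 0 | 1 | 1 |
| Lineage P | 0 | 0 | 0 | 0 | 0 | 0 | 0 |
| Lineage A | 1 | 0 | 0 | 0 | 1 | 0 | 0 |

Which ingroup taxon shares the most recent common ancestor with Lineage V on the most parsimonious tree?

Character polarity is set by the outgroup: the derived state is whichever differs from the outgroup's state, so for I, II, IV, VII the derived state is '0', and for the remaining characters it is '1'.
I (derived state '0') is shared by Lineage P and Lineage W — a synapomorphy uniting that clade.
II: derived state '0' in Lineage A, Lineage P, and Lineage W only — synapomorphy for {Lineage A, Lineage P, Lineage W}.
III (derived state '1') is unique to Lineage D (autapomorphy; uninformative for grouping).
All ingroup taxa share the derived state '0' for IV; it defines the ingroup but does not resolve relationships within it.
V (derived state '1') is unique to Lineage A (autapomorphy; uninformative for grouping).
Only Lineage U and Lineage V show the derived state '1' for VI, supporting them as a clade.
Only Lineage A, Lineage D, Lineage P, and Lineage W show the derived state '0' for VII, supporting them as a clade.
Most parsimonious ingroup topology: ((Lineage D,(Lineage A,(Lineage P,Lineage W))),(Lineage V,Lineage U)).
Lineage V and Lineage U form a cherry on this tree, so they are sister taxa.

Lineage U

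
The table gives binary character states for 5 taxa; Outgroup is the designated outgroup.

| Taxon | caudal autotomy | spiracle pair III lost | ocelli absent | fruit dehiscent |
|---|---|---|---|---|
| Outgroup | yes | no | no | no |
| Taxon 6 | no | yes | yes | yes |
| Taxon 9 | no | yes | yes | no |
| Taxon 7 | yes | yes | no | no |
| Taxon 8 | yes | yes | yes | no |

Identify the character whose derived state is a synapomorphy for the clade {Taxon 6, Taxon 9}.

Character polarity is set by the outgroup: the derived state is whichever differs from the outgroup's state, so for caudal autotomy the derived state is 'no', and for the remaining characters it is 'yes'.
caudal autotomy: derived state 'no' in Taxon 6 and Taxon 9 only — synapomorphy for {Taxon 6, Taxon 9}.
spiracle pair III lost (derived state 'yes') is shared by all ingroup taxa — unites the whole ingroup.
ocelli absent (derived state 'yes') is shared by Taxon 6, Taxon 8, and Taxon 9 — a synapomorphy uniting that clade.
fruit dehiscent: derived state 'yes' in Taxon 6 only — an autapomorphy, so it tells us nothing about relationships among taxa.
Most parsimonious ingroup topology: (((Taxon 6,Taxon 9),Taxon 8),Taxon 7).
The clade {Taxon 6, Taxon 9} is supported by caudal autotomy: its derived state 'no' occurs in exactly those taxa and in no other taxon (including the outgroup).

caudal autotomy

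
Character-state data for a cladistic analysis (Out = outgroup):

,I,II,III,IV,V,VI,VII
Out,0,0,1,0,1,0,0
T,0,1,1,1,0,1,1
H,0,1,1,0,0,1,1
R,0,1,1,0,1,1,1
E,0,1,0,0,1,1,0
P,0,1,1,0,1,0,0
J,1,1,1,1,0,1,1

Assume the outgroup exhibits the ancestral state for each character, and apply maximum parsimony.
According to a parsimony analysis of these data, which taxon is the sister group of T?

J

Character polarity is set by the outgroup: the derived state is whichever differs from the outgroup's state, so for III, V the derived state is '0', and for the remaining characters it is '1'.
I: derived state '1' in J only — an autapomorphy, so it tells us nothing about relationships among taxa.
II (derived state '1') is shared by all ingroup taxa — unites the whole ingroup.
III: derived state '0' in E only — an autapomorphy, so it tells us nothing about relationships among taxa.
IV: derived state '1' in J and T only — synapomorphy for {J, T}.
V (derived state '0') is shared by H, J, and T — a synapomorphy uniting that clade.
VI: derived state '1' in E, H, J, R, and T only — synapomorphy for {E, H, J, R, T}.
VII: derived state '1' in H, J, R, and T only — synapomorphy for {H, J, R, T}.
Most parsimonious ingroup topology: (((((T,J),H),R),E),P).
T and J form a cherry on this tree, so they are sister taxa.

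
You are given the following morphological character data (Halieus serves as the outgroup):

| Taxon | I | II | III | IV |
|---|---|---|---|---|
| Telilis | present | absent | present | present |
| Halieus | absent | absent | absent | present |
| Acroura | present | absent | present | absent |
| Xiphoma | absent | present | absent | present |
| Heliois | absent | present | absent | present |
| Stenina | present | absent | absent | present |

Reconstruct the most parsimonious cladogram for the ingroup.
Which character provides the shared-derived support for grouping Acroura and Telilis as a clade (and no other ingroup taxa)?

III

Character polarity is set by the outgroup: the derived state is whichever differs from the outgroup's state, so for IV the derived state is 'absent', and for the remaining characters it is 'present'.
I: derived state 'present' in Acroura, Stenina, and Telilis only — synapomorphy for {Acroura, Stenina, Telilis}.
Only Heliois and Xiphoma show the derived state 'present' for II, supporting them as a clade.
III: derived state 'present' in Acroura and Telilis only — synapomorphy for {Acroura, Telilis}.
IV: derived state 'absent' in Acroura only — an autapomorphy, so it tells us nothing about relationships among taxa.
Most parsimonious ingroup topology: ((Stenina,(Telilis,Acroura)),(Heliois,Xiphoma)).
The clade {Acroura, Telilis} is supported by III: its derived state 'present' occurs in exactly those taxa and in no other taxon (including the outgroup).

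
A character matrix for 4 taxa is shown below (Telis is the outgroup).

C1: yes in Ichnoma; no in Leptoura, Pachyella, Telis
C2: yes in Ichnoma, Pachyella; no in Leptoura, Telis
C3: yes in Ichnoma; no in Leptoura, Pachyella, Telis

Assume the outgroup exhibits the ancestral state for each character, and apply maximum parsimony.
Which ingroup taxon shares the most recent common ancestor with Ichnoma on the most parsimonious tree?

Pachyella

The outgroup has state 'no' for every character, so 'yes' is the derived state throughout.
C1 (derived state 'yes') is unique to Ichnoma (autapomorphy; uninformative for grouping).
Only Ichnoma and Pachyella show the derived state 'yes' for C2, supporting them as a clade.
C3 (derived state 'yes') is unique to Ichnoma (autapomorphy; uninformative for grouping).
Most parsimonious ingroup topology: ((Pachyella,Ichnoma),Leptoura).
Ichnoma and Pachyella form a cherry on this tree, so they are sister taxa.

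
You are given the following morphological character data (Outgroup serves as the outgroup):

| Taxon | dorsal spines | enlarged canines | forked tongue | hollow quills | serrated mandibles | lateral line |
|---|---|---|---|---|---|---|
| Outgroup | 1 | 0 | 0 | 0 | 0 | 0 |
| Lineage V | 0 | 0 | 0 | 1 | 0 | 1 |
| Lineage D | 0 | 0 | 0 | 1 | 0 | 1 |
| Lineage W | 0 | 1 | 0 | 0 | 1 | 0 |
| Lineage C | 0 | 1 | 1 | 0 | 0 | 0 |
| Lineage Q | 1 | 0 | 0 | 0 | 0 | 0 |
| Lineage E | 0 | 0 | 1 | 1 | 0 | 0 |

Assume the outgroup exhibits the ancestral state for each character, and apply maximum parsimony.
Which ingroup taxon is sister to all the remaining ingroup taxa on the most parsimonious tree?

Lineage Q

Character polarity is set by the outgroup: the derived state is whichever differs from the outgroup's state, so for dorsal spines the derived state is '0', and for the remaining characters it is '1'.
dorsal spines: derived state '0' in Lineage C, Lineage D, Lineage E, Lineage V, and Lineage W only — synapomorphy for {Lineage C, Lineage D, Lineage E, Lineage V, Lineage W}.
enlarged canines: derived state '1' in Lineage C and Lineage W only — synapomorphy for {Lineage C, Lineage W}.
forked tongue (state '1') occurs in Lineage C and Lineage E but conflicts with the nesting implied by the other characters — most parsimoniously interpreted as homoplasy.
hollow quills: derived state '1' in Lineage D, Lineage E, and Lineage V only — synapomorphy for {Lineage D, Lineage E, Lineage V}.
serrated mandibles (derived state '1') is unique to Lineage W (autapomorphy; uninformative for grouping).
lateral line: derived state '1' in Lineage D and Lineage V only — synapomorphy for {Lineage D, Lineage V}.
Most parsimonious ingroup topology: ((((Lineage V,Lineage D),Lineage E),(Lineage W,Lineage C)),Lineage Q).
Lineage Q is sister to the clade containing all other ingroup taxa, so it is the earliest-diverging (most basal) ingroup lineage.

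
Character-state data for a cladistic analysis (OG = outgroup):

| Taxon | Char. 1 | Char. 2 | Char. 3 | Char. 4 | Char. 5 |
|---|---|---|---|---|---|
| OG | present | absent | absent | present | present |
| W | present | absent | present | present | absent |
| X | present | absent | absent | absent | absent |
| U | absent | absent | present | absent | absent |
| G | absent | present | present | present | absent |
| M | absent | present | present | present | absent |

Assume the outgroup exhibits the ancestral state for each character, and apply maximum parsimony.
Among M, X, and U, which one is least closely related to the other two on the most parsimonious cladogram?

Character polarity is set by the outgroup: the derived state is whichever differs from the outgroup's state, so for Char. 1, Char. 4, Char. 5 the derived state is 'absent', and for the remaining characters it is 'present'.
Char. 1 (derived state 'absent') is shared by G, M, and U — a synapomorphy uniting that clade.
Char. 2 (derived state 'present') is shared by G and M — a synapomorphy uniting that clade.
Only G, M, U, and W show the derived state 'present' for Char. 3, supporting them as a clade.
Char. 4 (state 'absent') occurs in U and X but conflicts with the nesting implied by the other characters — most parsimoniously interpreted as homoplasy.
All ingroup taxa share the derived state 'absent' for Char. 5; it defines the ingroup but does not resolve relationships within it.
Most parsimonious ingroup topology: ((W,(U,(G,M))),X).
M and U share a more recent common ancestor with each other than either does with X, so X is the least closely related of the three.

X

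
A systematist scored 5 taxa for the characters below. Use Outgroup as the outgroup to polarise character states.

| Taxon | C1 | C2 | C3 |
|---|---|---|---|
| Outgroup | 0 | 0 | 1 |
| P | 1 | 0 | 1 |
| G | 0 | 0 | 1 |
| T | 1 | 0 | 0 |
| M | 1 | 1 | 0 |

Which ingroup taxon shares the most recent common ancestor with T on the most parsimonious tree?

Character polarity is set by the outgroup: the derived state is whichever differs from the outgroup's state, so for C3 the derived state is '0', and for the remaining characters it is '1'.
C1: derived state '1' in M, P, and T only — synapomorphy for {M, P, T}.
C2 (derived state '1') is unique to M (autapomorphy; uninformative for grouping).
C3 (derived state '0') is shared by M and T — a synapomorphy uniting that clade.
Most parsimonious ingroup topology: ((P,(T,M)),G).
T and M form a cherry on this tree, so they are sister taxa.

M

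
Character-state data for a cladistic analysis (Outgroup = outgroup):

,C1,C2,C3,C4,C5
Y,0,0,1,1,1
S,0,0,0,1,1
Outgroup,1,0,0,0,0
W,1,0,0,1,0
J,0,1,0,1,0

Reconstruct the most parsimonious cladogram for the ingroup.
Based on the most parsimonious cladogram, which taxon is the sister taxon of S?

Y

Character polarity is set by the outgroup: the derived state is whichever differs from the outgroup's state, so for C1 the derived state is '0', and for the remaining characters it is '1'.
C1: derived state '0' in J, S, and Y only — synapomorphy for {J, S, Y}.
C2: derived state '1' in J only — an autapomorphy, so it tells us nothing about relationships among taxa.
C3: derived state '1' in Y only — an autapomorphy, so it tells us nothing about relationships among taxa.
C4 (derived state '1') is shared by all ingroup taxa — unites the whole ingroup.
C5: derived state '1' in S and Y only — synapomorphy for {S, Y}.
Most parsimonious ingroup topology: (((Y,S),J),W).
S and Y form a cherry on this tree, so they are sister taxa.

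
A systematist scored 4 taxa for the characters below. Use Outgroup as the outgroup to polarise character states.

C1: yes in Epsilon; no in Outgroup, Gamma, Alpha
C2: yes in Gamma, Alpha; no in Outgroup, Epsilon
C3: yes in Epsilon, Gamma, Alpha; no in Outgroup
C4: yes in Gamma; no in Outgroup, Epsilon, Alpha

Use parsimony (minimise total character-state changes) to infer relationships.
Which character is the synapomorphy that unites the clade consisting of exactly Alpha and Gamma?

C2

The outgroup has state 'no' for every character, so 'yes' is the derived state throughout.
C1 (derived state 'yes') is unique to Epsilon (autapomorphy; uninformative for grouping).
C2 (derived state 'yes') is shared by Alpha and Gamma — a synapomorphy uniting that clade.
C3 (derived state 'yes') is shared by all ingroup taxa — unites the whole ingroup.
C4 (derived state 'yes') is unique to Gamma (autapomorphy; uninformative for grouping).
Most parsimonious ingroup topology: (Epsilon,(Gamma,Alpha)).
The clade {Alpha, Gamma} is supported by C2: its derived state 'yes' occurs in exactly those taxa and in no other taxon (including the outgroup).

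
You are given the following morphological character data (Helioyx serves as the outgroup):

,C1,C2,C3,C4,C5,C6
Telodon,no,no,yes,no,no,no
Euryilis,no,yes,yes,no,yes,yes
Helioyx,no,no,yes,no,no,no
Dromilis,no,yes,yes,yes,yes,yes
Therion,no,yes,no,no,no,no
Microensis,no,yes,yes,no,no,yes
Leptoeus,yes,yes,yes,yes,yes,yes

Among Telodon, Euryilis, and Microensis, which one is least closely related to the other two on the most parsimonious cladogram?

Character polarity is set by the outgroup: the derived state is whichever differs from the outgroup's state, so for C3 the derived state is 'no', and for the remaining characters it is 'yes'.
C1 (derived state 'yes') is unique to Leptoeus (autapomorphy; uninformative for grouping).
C2: derived state 'yes' in Dromilis, Euryilis, Leptoeus, Microensis, and Therion only — synapomorphy for {Dromilis, Euryilis, Leptoeus, Microensis, Therion}.
C3: derived state 'no' in Therion only — an autapomorphy, so it tells us nothing about relationships among taxa.
C4 (derived state 'yes') is shared by Dromilis and Leptoeus — a synapomorphy uniting that clade.
C5: derived state 'yes' in Dromilis, Euryilis, and Leptoeus only — synapomorphy for {Dromilis, Euryilis, Leptoeus}.
Only Dromilis, Euryilis, Leptoeus, and Microensis show the derived state 'yes' for C6, supporting them as a clade.
Most parsimonious ingroup topology: (((((Dromilis,Leptoeus),Euryilis),Microensis),Therion),Telodon).
Microensis and Euryilis share a more recent common ancestor with each other than either does with Telodon, so Telodon is the least closely related of the three.

Telodon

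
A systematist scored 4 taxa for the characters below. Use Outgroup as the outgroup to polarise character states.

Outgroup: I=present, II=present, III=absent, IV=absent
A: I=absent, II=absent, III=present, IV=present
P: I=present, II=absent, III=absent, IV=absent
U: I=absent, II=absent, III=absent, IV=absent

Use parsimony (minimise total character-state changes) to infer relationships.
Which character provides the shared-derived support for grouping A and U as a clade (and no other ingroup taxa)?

Character polarity is set by the outgroup: the derived state is whichever differs from the outgroup's state, so for I, II the derived state is 'absent', and for the remaining characters it is 'present'.
I (derived state 'absent') is shared by A and U — a synapomorphy uniting that clade.
II (derived state 'absent') is shared by all ingroup taxa — unites the whole ingroup.
III (derived state 'present') is unique to A (autapomorphy; uninformative for grouping).
IV (derived state 'present') is unique to A (autapomorphy; uninformative for grouping).
Most parsimonious ingroup topology: (P,(A,U)).
The clade {A, U} is supported by I: its derived state 'absent' occurs in exactly those taxa and in no other taxon (including the outgroup).

I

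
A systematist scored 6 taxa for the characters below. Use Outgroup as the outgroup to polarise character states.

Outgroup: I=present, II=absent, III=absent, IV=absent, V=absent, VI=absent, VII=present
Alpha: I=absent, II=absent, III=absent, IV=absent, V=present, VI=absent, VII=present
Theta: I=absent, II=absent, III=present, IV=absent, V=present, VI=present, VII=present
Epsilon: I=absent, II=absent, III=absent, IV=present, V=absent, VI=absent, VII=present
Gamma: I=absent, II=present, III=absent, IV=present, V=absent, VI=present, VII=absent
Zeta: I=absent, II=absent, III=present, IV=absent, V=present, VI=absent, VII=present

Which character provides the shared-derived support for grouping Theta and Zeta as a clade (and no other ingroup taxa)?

III

Character polarity is set by the outgroup: the derived state is whichever differs from the outgroup's state, so for I, VII the derived state is 'absent', and for the remaining characters it is 'present'.
I (derived state 'absent') is shared by all ingroup taxa — unites the whole ingroup.
II: derived state 'present' in Gamma only — an autapomorphy, so it tells us nothing about relationships among taxa.
III: derived state 'present' in Theta and Zeta only — synapomorphy for {Theta, Zeta}.
IV: derived state 'present' in Epsilon and Gamma only — synapomorphy for {Epsilon, Gamma}.
V: derived state 'present' in Alpha, Theta, and Zeta only — synapomorphy for {Alpha, Theta, Zeta}.
VI (state 'present') occurs in Gamma and Theta but conflicts with the nesting implied by the other characters — most parsimoniously interpreted as homoplasy.
VII (derived state 'absent') is unique to Gamma (autapomorphy; uninformative for grouping).
Most parsimonious ingroup topology: ((Alpha,(Theta,Zeta)),(Epsilon,Gamma)).
The clade {Theta, Zeta} is supported by III: its derived state 'present' occurs in exactly those taxa and in no other taxon (including the outgroup).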